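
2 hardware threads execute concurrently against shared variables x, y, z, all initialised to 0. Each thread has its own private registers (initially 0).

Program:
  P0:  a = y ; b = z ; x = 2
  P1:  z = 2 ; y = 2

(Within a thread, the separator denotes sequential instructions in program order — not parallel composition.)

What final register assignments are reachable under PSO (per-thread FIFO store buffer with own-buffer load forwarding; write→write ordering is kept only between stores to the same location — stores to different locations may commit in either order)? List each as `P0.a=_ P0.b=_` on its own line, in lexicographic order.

outcome vector order: (P0.a,P0.b)
|PSO outcomes| = 4

P0.a=0 P0.b=0
P0.a=0 P0.b=2
P0.a=2 P0.b=0
P0.a=2 P0.b=2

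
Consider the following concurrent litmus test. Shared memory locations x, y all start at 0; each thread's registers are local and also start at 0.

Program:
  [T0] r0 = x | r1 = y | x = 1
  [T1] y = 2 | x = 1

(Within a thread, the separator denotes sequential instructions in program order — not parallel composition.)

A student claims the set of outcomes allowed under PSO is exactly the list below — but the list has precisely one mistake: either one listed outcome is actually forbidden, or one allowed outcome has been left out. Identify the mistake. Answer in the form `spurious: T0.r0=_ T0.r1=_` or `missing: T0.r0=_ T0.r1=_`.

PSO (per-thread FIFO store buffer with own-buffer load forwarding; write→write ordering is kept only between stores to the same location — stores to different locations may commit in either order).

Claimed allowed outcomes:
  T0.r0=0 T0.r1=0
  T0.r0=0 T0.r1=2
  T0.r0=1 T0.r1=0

missing: T0.r0=1 T0.r1=2

outcome vector order: (T0.r0,T0.r1)
PSO (4): (0,0), (0,2), (1,0), (1,2)
PSO∖claimed = {(1,2)}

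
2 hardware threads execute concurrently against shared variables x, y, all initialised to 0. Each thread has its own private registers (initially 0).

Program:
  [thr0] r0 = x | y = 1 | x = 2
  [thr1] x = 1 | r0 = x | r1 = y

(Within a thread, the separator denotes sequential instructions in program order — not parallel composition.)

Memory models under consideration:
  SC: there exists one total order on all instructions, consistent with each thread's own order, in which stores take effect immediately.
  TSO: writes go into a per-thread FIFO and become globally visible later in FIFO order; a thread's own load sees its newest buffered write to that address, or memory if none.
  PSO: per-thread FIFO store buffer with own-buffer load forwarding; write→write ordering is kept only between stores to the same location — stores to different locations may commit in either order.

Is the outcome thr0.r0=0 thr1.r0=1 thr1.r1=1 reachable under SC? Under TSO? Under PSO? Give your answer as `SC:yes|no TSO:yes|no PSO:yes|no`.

outcome vector order: (thr0.r0,thr1.r0,thr1.r1)
[SC] allowed = {010; 011; 021; 110; 111; 121}
[TSO] allowed = {010; 011; 021; 110; 111; 121}
[PSO] allowed = {010; 011; 020; 021; 110; 111; 120; 121}
target 011 ∈ {SC,TSO,PSO}

SC:yes TSO:yes PSO:yes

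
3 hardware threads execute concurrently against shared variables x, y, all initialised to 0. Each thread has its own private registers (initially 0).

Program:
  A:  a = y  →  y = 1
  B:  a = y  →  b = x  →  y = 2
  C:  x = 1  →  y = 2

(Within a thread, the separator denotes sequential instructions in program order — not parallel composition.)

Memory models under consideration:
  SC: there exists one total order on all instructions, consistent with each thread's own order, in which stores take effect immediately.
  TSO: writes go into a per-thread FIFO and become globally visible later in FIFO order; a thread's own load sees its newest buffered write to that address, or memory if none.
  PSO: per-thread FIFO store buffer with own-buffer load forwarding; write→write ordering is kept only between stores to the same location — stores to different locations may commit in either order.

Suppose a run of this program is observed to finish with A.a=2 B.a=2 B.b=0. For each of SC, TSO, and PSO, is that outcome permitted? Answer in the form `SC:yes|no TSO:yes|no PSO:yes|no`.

SC:no TSO:no PSO:yes

outcome vector order: (A.a,B.a,B.b)
SC: 9 outcomes — {000, 001, 010, 011, 021, 200, 201, 211, 221}
TSO: 9 outcomes — {000, 001, 010, 011, 021, 200, 201, 211, 221}
PSO: 12 outcomes — {000, 001, 010, 011, 020, 021, 200, 201, 210, 211, 220, 221}
target 220 ∈ {PSO}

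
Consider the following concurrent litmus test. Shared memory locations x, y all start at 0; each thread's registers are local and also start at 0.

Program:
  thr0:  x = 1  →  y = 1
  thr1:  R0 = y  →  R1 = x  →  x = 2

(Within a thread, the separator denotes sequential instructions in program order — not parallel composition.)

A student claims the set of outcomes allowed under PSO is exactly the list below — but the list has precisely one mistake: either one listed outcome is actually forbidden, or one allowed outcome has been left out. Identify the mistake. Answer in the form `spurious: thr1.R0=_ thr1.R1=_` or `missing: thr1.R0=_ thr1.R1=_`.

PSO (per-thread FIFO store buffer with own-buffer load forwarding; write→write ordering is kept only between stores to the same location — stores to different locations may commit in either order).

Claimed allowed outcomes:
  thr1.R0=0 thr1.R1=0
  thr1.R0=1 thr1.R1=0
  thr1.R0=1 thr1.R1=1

outcome vector order: (thr1.R0,thr1.R1)
PSO: 4 outcomes — {0/0, 0/1, 1/0, 1/1}
PSO∖claimed = {0/1}

missing: thr1.R0=0 thr1.R1=1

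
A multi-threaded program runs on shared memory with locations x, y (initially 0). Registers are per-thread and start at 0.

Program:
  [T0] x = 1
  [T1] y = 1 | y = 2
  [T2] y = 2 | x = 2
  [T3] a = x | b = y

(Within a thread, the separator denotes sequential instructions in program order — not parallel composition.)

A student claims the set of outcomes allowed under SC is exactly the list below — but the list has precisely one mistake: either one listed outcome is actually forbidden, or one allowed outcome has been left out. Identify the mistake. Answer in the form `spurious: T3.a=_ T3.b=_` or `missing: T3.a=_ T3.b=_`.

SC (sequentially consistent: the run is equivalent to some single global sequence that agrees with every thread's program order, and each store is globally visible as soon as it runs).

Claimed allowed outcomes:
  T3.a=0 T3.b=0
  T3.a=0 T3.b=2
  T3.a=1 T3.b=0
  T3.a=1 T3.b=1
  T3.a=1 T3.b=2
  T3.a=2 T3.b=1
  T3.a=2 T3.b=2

missing: T3.a=0 T3.b=1

outcome vector order: (T3.a,T3.b)
SC: 8 outcomes — {<0 0> <0 1> <0 2> <1 0> <1 1> <1 2> <2 1> <2 2>}
SC∖claimed = {<0 1>}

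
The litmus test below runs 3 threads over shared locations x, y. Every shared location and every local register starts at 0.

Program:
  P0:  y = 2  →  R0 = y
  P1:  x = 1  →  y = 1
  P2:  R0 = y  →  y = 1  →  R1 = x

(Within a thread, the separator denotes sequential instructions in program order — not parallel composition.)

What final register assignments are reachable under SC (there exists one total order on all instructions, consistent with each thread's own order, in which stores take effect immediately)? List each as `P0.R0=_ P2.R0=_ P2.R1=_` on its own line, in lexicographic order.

outcome vector order: (P0.R0,P2.R0,P2.R1)
|SC outcomes| = 10

P0.R0=1 P2.R0=0 P2.R1=0
P0.R0=1 P2.R0=0 P2.R1=1
P0.R0=1 P2.R0=1 P2.R1=1
P0.R0=1 P2.R0=2 P2.R1=0
P0.R0=1 P2.R0=2 P2.R1=1
P0.R0=2 P2.R0=0 P2.R1=0
P0.R0=2 P2.R0=0 P2.R1=1
P0.R0=2 P2.R0=1 P2.R1=1
P0.R0=2 P2.R0=2 P2.R1=0
P0.R0=2 P2.R0=2 P2.R1=1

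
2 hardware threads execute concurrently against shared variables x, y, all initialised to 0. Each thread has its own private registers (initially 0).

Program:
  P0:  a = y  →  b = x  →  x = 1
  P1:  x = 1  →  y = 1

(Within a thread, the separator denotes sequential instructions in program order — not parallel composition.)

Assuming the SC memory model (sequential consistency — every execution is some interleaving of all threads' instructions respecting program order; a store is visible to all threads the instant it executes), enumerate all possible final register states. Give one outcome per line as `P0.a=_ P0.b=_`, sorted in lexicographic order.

P0.a=0 P0.b=0
P0.a=0 P0.b=1
P0.a=1 P0.b=1

outcome vector order: (P0.a,P0.b)
|SC outcomes| = 3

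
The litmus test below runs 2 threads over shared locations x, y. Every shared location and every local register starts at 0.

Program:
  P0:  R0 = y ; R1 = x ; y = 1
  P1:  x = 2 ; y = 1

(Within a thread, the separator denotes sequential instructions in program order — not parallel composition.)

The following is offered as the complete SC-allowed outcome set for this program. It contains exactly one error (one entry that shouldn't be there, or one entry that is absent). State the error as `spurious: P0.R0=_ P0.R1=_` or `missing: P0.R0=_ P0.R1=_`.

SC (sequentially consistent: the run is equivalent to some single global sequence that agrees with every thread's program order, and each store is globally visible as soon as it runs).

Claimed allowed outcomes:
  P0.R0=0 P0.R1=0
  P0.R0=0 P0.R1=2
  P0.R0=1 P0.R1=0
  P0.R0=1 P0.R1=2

spurious: P0.R0=1 P0.R1=0

outcome vector order: (P0.R0,P0.R1)
under SC → <0 0>, <0 2>, <1 2>
claimed∖SC = {<1 0>}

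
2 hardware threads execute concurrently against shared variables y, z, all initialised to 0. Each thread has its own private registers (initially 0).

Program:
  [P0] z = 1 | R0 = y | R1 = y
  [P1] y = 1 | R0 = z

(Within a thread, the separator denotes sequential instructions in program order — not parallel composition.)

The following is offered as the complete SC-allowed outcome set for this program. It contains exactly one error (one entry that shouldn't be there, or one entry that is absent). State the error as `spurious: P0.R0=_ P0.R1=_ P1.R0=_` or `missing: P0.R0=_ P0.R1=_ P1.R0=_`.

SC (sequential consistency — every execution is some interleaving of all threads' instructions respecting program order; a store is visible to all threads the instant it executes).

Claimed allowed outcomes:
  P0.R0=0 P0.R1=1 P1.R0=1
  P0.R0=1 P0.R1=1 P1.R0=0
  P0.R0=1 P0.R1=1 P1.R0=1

outcome vector order: (P0.R0,P0.R1,P1.R0)
SC: 4 outcomes — {0/0/1, 0/1/1, 1/1/0, 1/1/1}
SC∖claimed = {0/0/1}

missing: P0.R0=0 P0.R1=0 P1.R0=1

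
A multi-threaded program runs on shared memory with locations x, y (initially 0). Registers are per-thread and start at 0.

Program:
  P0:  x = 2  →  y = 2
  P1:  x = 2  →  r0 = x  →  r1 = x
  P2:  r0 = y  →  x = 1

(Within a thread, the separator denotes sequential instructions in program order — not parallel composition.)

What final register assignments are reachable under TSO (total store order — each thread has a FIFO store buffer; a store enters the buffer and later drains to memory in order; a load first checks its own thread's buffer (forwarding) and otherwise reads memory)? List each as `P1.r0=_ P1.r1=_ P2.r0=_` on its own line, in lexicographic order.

P1.r0=1 P1.r1=1 P2.r0=0
P1.r0=1 P1.r1=1 P2.r0=2
P1.r0=1 P1.r1=2 P2.r0=0
P1.r0=2 P1.r1=1 P2.r0=0
P1.r0=2 P1.r1=1 P2.r0=2
P1.r0=2 P1.r1=2 P2.r0=0
P1.r0=2 P1.r1=2 P2.r0=2

outcome vector order: (P1.r0,P1.r1,P2.r0)
|TSO outcomes| = 7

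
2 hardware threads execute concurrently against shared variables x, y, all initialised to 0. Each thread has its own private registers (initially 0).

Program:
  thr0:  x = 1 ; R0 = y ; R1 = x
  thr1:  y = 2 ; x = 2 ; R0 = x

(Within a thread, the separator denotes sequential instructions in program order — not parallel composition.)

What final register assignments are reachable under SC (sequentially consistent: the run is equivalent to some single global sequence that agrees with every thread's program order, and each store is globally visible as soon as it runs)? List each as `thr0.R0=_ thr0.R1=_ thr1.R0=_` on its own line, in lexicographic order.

thr0.R0=0 thr0.R1=1 thr1.R0=2
thr0.R0=0 thr0.R1=2 thr1.R0=2
thr0.R0=2 thr0.R1=1 thr1.R0=1
thr0.R0=2 thr0.R1=1 thr1.R0=2
thr0.R0=2 thr0.R1=2 thr1.R0=2

outcome vector order: (thr0.R0,thr0.R1,thr1.R0)
|SC outcomes| = 5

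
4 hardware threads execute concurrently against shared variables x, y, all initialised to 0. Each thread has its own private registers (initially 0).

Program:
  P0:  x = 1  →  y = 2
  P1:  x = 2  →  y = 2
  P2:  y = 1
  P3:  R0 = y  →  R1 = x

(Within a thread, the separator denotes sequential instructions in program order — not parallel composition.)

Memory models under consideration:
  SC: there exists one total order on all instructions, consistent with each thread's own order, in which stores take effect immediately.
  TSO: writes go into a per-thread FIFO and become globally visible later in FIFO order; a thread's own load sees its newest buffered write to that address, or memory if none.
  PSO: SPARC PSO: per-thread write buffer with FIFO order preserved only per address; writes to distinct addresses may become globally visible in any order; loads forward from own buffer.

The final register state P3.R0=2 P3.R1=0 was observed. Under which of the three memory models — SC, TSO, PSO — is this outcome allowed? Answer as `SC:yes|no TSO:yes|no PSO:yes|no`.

outcome vector order: (P3.R0,P3.R1)
SC (8): (0,0) (0,1) (0,2) (1,0) (1,1) (1,2) (2,1) (2,2)
TSO (8): (0,0) (0,1) (0,2) (1,0) (1,1) (1,2) (2,1) (2,2)
PSO (9): (0,0) (0,1) (0,2) (1,0) (1,1) (1,2) (2,0) (2,1) (2,2)
target (2,0) ∈ {PSO}

SC:no TSO:no PSO:yes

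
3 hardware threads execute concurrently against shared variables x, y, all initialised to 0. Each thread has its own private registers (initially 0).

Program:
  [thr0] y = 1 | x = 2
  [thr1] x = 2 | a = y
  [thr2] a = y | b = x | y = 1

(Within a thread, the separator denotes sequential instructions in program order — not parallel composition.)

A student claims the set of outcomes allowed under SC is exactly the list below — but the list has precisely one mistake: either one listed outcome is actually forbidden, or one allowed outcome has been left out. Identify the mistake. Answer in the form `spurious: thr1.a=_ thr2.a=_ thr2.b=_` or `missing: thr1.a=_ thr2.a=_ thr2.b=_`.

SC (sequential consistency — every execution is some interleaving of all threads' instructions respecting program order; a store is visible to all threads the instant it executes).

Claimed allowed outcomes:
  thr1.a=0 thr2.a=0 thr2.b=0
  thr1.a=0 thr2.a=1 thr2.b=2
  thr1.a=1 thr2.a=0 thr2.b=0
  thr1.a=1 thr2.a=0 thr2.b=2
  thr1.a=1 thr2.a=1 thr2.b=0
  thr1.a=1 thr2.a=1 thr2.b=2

outcome vector order: (thr1.a,thr2.a,thr2.b)
[SC] allowed = {000, 002, 012, 100, 102, 110, 112}
SC∖claimed = {002}

missing: thr1.a=0 thr2.a=0 thr2.b=2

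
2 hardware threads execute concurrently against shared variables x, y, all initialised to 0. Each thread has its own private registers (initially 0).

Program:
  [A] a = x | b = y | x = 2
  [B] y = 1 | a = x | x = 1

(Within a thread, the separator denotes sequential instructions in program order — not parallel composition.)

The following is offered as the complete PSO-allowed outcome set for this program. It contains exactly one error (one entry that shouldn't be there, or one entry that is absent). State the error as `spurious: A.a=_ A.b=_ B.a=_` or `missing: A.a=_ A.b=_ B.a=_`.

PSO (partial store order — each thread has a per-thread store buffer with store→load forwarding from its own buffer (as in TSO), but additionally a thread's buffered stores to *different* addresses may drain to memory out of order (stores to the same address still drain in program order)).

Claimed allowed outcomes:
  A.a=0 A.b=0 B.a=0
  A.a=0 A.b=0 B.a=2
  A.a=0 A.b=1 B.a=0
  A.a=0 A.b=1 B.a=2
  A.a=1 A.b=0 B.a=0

missing: A.a=1 A.b=1 B.a=0

outcome vector order: (A.a,A.b,B.a)
[PSO] allowed = {<0 0 0> <0 0 2> <0 1 0> <0 1 2> <1 0 0> <1 1 0>}
PSO∖claimed = {<1 1 0>}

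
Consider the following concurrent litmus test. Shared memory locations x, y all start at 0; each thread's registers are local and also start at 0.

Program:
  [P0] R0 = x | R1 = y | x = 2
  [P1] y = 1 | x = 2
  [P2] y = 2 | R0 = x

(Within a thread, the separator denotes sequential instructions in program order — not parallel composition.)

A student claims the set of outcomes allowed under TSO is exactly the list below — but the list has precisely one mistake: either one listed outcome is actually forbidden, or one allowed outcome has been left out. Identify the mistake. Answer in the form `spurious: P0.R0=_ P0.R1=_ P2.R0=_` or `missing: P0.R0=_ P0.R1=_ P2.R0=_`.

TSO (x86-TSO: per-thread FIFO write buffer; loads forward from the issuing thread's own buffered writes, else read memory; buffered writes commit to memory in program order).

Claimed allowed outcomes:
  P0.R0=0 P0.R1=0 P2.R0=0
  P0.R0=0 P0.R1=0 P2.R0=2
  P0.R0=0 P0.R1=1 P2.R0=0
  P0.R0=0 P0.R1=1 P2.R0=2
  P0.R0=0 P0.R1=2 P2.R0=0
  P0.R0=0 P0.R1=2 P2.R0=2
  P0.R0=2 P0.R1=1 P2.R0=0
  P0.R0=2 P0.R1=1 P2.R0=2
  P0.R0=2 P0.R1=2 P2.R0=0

outcome vector order: (P0.R0,P0.R1,P2.R0)
TSO (10): 000; 002; 010; 012; 020; 022; 210; 212; 220; 222
TSO∖claimed = {222}

missing: P0.R0=2 P0.R1=2 P2.R0=2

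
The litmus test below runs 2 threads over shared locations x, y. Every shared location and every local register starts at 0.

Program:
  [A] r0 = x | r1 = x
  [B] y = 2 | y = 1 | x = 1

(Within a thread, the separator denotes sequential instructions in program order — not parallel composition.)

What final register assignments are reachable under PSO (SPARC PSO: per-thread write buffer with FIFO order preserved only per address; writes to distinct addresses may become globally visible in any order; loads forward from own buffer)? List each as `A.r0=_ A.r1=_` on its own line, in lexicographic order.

A.r0=0 A.r1=0
A.r0=0 A.r1=1
A.r0=1 A.r1=1

outcome vector order: (A.r0,A.r1)
|PSO outcomes| = 3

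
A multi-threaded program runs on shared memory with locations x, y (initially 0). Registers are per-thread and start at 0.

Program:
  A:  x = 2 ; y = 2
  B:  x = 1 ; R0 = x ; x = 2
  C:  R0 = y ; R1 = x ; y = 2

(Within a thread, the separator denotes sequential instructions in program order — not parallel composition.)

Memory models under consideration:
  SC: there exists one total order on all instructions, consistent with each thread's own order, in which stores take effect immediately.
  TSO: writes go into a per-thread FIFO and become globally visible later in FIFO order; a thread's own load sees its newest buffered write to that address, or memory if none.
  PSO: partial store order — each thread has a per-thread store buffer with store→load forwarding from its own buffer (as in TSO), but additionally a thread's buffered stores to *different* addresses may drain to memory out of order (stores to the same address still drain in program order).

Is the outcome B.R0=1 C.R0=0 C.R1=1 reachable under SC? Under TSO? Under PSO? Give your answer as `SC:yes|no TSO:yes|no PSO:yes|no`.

outcome vector order: (B.R0,C.R0,C.R1)
SC: 9 outcomes — {<1 0 0>; <1 0 1>; <1 0 2>; <1 2 1>; <1 2 2>; <2 0 0>; <2 0 1>; <2 0 2>; <2 2 2>}
TSO: 9 outcomes — {<1 0 0>; <1 0 1>; <1 0 2>; <1 2 1>; <1 2 2>; <2 0 0>; <2 0 1>; <2 0 2>; <2 2 2>}
PSO: 12 outcomes — {<1 0 0>; <1 0 1>; <1 0 2>; <1 2 0>; <1 2 1>; <1 2 2>; <2 0 0>; <2 0 1>; <2 0 2>; <2 2 0>; <2 2 1>; <2 2 2>}
target <1 0 1> ∈ {SC,TSO,PSO}

SC:yes TSO:yes PSO:yes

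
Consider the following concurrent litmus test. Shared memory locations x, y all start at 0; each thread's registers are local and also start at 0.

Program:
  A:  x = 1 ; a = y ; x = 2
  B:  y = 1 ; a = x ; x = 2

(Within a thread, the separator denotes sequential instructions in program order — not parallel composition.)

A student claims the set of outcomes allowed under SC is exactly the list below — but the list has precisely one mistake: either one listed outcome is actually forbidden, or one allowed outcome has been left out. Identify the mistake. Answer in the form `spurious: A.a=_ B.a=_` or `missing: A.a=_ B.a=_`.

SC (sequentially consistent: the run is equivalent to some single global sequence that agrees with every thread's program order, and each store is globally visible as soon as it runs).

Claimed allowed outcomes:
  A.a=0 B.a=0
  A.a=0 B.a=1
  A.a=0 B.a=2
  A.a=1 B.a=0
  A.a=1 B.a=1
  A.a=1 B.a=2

spurious: A.a=0 B.a=0

outcome vector order: (A.a,B.a)
SC: 5 outcomes — {01; 02; 10; 11; 12}
claimed∖SC = {00}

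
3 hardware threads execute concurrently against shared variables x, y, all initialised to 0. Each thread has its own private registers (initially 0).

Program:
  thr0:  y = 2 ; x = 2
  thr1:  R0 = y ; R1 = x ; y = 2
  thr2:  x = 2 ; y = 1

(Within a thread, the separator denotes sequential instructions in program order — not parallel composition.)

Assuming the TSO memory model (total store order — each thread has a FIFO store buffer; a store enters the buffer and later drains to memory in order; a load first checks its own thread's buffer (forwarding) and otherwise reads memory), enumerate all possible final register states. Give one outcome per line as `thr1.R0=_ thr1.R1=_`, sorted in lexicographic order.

outcome vector order: (thr1.R0,thr1.R1)
|TSO outcomes| = 5

thr1.R0=0 thr1.R1=0
thr1.R0=0 thr1.R1=2
thr1.R0=1 thr1.R1=2
thr1.R0=2 thr1.R1=0
thr1.R0=2 thr1.R1=2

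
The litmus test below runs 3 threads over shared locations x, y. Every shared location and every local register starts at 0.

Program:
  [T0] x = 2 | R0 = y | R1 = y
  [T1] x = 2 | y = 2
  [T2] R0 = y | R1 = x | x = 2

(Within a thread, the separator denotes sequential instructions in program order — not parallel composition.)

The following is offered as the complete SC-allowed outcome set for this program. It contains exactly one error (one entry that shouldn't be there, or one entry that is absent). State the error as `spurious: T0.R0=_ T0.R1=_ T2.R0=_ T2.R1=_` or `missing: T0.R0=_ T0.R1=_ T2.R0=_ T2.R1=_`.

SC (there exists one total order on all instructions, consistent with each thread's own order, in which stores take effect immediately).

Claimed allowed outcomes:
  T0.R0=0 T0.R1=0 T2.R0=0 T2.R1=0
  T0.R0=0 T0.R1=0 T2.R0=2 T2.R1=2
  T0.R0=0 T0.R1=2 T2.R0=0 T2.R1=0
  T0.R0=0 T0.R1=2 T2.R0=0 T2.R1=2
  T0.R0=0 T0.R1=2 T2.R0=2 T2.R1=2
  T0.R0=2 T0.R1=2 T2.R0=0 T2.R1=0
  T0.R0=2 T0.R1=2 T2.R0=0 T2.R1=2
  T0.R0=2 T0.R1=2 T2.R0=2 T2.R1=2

outcome vector order: (T0.R0,T0.R1,T2.R0,T2.R1)
SC (9): <0 0 0 0>, <0 0 0 2>, <0 0 2 2>, <0 2 0 0>, <0 2 0 2>, <0 2 2 2>, <2 2 0 0>, <2 2 0 2>, <2 2 2 2>
SC∖claimed = {<0 0 0 2>}

missing: T0.R0=0 T0.R1=0 T2.R0=0 T2.R1=2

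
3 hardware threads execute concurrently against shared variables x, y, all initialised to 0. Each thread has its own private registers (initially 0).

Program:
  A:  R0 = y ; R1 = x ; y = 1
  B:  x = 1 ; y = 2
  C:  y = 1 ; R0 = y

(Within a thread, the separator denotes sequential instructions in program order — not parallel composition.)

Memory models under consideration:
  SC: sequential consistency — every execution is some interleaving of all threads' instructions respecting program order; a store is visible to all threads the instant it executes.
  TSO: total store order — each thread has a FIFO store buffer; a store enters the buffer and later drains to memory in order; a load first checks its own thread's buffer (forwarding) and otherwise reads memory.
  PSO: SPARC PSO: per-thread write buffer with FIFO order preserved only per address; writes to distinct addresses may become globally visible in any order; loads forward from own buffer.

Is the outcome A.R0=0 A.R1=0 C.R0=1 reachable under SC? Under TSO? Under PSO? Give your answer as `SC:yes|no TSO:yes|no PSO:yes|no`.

outcome vector order: (A.R0,A.R1,C.R0)
SC: 10 outcomes — {<0 0 1> <0 0 2> <0 1 1> <0 1 2> <1 0 1> <1 0 2> <1 1 1> <1 1 2> <2 1 1> <2 1 2>}
TSO: 10 outcomes — {<0 0 1> <0 0 2> <0 1 1> <0 1 2> <1 0 1> <1 0 2> <1 1 1> <1 1 2> <2 1 1> <2 1 2>}
PSO: 12 outcomes — {<0 0 1> <0 0 2> <0 1 1> <0 1 2> <1 0 1> <1 0 2> <1 1 1> <1 1 2> <2 0 1> <2 0 2> <2 1 1> <2 1 2>}
target <0 0 1> ∈ {SC,TSO,PSO}

SC:yes TSO:yes PSO:yes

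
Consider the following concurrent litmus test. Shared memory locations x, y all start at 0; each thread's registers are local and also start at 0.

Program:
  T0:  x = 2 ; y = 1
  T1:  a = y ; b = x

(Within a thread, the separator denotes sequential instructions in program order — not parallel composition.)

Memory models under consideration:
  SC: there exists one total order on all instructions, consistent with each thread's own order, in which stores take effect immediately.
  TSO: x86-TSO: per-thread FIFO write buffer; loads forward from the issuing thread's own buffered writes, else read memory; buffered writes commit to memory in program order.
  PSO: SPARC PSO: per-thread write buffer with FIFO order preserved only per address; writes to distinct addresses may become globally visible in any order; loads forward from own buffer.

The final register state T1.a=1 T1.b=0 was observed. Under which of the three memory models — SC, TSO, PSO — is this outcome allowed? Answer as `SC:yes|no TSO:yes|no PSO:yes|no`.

SC:no TSO:no PSO:yes

outcome vector order: (T1.a,T1.b)
SC (3): <0 0>; <0 2>; <1 2>
TSO (3): <0 0>; <0 2>; <1 2>
PSO (4): <0 0>; <0 2>; <1 0>; <1 2>
target <1 0> ∈ {PSO}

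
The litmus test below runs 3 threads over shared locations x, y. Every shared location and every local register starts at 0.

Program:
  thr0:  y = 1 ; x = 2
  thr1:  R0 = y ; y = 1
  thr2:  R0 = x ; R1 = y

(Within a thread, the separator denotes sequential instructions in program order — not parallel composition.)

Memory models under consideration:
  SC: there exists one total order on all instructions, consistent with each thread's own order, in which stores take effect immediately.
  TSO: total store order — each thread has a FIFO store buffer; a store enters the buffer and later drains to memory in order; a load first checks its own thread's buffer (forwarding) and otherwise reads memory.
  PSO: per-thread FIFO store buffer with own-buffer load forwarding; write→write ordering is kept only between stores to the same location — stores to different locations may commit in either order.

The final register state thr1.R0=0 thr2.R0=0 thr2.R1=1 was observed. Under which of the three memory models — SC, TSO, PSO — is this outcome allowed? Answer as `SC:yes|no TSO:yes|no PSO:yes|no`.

outcome vector order: (thr1.R0,thr2.R0,thr2.R1)
SC: 6 outcomes — {(0,0,0); (0,0,1); (0,2,1); (1,0,0); (1,0,1); (1,2,1)}
TSO: 6 outcomes — {(0,0,0); (0,0,1); (0,2,1); (1,0,0); (1,0,1); (1,2,1)}
PSO: 8 outcomes — {(0,0,0); (0,0,1); (0,2,0); (0,2,1); (1,0,0); (1,0,1); (1,2,0); (1,2,1)}
target (0,0,1) ∈ {SC,TSO,PSO}

SC:yes TSO:yes PSO:yes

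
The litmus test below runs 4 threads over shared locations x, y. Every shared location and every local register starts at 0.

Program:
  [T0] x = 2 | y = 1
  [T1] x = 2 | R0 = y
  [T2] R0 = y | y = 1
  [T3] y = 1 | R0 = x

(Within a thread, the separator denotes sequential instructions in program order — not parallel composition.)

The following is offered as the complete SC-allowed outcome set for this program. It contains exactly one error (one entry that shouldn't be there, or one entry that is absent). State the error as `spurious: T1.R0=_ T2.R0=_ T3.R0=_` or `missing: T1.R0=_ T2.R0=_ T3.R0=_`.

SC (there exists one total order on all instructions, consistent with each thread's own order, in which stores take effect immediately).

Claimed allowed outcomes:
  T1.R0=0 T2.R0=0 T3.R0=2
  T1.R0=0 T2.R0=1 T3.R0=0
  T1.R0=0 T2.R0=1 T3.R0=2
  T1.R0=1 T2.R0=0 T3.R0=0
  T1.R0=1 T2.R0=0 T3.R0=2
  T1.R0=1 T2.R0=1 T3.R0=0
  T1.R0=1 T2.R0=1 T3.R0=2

spurious: T1.R0=0 T2.R0=1 T3.R0=0

outcome vector order: (T1.R0,T2.R0,T3.R0)
SC (6): 002 012 100 102 110 112
claimed∖SC = {010}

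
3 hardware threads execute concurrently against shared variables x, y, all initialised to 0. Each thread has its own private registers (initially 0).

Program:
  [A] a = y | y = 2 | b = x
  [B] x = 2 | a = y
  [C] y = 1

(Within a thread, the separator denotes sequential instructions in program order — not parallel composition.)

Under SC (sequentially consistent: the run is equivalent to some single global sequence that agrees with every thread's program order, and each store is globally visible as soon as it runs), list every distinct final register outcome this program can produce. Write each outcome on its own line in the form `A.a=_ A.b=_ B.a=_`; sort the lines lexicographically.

A.a=0 A.b=0 B.a=1
A.a=0 A.b=0 B.a=2
A.a=0 A.b=2 B.a=0
A.a=0 A.b=2 B.a=1
A.a=0 A.b=2 B.a=2
A.a=1 A.b=0 B.a=2
A.a=1 A.b=2 B.a=0
A.a=1 A.b=2 B.a=1
A.a=1 A.b=2 B.a=2

outcome vector order: (A.a,A.b,B.a)
|SC outcomes| = 9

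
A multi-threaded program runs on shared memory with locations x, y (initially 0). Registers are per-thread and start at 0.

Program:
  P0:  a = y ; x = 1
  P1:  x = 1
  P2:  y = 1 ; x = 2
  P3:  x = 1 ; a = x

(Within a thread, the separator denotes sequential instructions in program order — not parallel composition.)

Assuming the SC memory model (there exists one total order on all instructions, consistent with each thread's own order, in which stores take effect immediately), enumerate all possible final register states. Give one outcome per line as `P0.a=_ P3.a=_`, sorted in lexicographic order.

outcome vector order: (P0.a,P3.a)
|SC outcomes| = 4

P0.a=0 P3.a=1
P0.a=0 P3.a=2
P0.a=1 P3.a=1
P0.a=1 P3.a=2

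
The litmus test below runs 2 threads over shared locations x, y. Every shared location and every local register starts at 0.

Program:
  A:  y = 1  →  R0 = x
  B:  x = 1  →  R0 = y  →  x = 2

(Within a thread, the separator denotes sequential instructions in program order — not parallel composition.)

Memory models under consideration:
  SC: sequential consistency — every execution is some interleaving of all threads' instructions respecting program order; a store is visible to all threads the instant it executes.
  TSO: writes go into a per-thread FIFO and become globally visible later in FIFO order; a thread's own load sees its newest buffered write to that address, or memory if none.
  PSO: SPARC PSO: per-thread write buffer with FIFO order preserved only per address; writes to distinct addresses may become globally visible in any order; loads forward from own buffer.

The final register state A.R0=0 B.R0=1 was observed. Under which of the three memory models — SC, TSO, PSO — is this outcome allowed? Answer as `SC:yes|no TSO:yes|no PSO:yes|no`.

SC:yes TSO:yes PSO:yes

outcome vector order: (A.R0,B.R0)
SC: 5 outcomes — {(0,1); (1,0); (1,1); (2,0); (2,1)}
TSO: 6 outcomes — {(0,0); (0,1); (1,0); (1,1); (2,0); (2,1)}
PSO: 6 outcomes — {(0,0); (0,1); (1,0); (1,1); (2,0); (2,1)}
target (0,1) ∈ {SC,TSO,PSO}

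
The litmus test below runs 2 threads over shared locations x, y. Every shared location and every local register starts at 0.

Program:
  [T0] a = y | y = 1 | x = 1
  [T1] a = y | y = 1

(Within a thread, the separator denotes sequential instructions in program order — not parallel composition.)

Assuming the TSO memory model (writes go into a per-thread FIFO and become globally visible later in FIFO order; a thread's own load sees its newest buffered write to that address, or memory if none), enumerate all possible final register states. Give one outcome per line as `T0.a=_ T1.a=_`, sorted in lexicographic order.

outcome vector order: (T0.a,T1.a)
|TSO outcomes| = 3

T0.a=0 T1.a=0
T0.a=0 T1.a=1
T0.a=1 T1.a=0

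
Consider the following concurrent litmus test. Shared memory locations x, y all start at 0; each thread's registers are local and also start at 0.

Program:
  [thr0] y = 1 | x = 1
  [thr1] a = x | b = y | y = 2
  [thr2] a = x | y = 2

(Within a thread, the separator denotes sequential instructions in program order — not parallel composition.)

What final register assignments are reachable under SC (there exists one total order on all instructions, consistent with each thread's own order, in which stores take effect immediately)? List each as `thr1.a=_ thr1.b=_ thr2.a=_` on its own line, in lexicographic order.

outcome vector order: (thr1.a,thr1.b,thr2.a)
|SC outcomes| = 10

thr1.a=0 thr1.b=0 thr2.a=0
thr1.a=0 thr1.b=0 thr2.a=1
thr1.a=0 thr1.b=1 thr2.a=0
thr1.a=0 thr1.b=1 thr2.a=1
thr1.a=0 thr1.b=2 thr2.a=0
thr1.a=0 thr1.b=2 thr2.a=1
thr1.a=1 thr1.b=1 thr2.a=0
thr1.a=1 thr1.b=1 thr2.a=1
thr1.a=1 thr1.b=2 thr2.a=0
thr1.a=1 thr1.b=2 thr2.a=1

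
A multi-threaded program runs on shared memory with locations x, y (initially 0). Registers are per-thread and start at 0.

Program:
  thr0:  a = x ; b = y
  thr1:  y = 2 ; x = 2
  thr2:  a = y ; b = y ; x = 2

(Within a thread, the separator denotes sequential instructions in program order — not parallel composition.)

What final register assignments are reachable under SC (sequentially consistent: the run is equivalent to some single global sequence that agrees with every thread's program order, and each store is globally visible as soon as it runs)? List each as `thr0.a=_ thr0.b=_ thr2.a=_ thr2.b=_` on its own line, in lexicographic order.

outcome vector order: (thr0.a,thr0.b,thr2.a,thr2.b)
|SC outcomes| = 10

thr0.a=0 thr0.b=0 thr2.a=0 thr2.b=0
thr0.a=0 thr0.b=0 thr2.a=0 thr2.b=2
thr0.a=0 thr0.b=0 thr2.a=2 thr2.b=2
thr0.a=0 thr0.b=2 thr2.a=0 thr2.b=0
thr0.a=0 thr0.b=2 thr2.a=0 thr2.b=2
thr0.a=0 thr0.b=2 thr2.a=2 thr2.b=2
thr0.a=2 thr0.b=0 thr2.a=0 thr2.b=0
thr0.a=2 thr0.b=2 thr2.a=0 thr2.b=0
thr0.a=2 thr0.b=2 thr2.a=0 thr2.b=2
thr0.a=2 thr0.b=2 thr2.a=2 thr2.b=2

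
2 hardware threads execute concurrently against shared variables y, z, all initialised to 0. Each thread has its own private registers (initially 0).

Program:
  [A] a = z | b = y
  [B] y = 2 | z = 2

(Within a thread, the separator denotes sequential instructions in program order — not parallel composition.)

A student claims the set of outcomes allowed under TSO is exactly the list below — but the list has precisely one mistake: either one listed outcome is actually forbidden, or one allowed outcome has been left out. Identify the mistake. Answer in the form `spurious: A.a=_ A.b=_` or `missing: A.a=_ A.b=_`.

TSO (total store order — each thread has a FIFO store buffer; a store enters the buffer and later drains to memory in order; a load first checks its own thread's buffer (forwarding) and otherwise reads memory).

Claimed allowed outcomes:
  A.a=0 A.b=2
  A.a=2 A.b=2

missing: A.a=0 A.b=0

outcome vector order: (A.a,A.b)
TSO: 3 outcomes — {00 02 22}
TSO∖claimed = {00}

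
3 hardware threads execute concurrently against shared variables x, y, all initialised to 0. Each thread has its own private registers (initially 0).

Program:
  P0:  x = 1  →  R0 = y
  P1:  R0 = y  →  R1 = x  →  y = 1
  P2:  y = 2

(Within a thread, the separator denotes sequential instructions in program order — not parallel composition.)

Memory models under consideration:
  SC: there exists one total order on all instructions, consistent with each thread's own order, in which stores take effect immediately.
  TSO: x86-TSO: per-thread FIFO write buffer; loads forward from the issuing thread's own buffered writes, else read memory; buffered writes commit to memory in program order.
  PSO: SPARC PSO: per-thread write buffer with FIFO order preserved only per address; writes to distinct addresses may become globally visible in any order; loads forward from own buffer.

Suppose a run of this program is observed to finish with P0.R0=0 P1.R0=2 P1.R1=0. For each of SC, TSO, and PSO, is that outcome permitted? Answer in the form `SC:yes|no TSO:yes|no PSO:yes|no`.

outcome vector order: (P0.R0,P1.R0,P1.R1)
under SC → 0/0/0, 0/0/1, 0/2/1, 1/0/0, 1/0/1, 1/2/0, 1/2/1, 2/0/0, 2/0/1, 2/2/0, 2/2/1
under TSO → 0/0/0, 0/0/1, 0/2/0, 0/2/1, 1/0/0, 1/0/1, 1/2/0, 1/2/1, 2/0/0, 2/0/1, 2/2/0, 2/2/1
under PSO → 0/0/0, 0/0/1, 0/2/0, 0/2/1, 1/0/0, 1/0/1, 1/2/0, 1/2/1, 2/0/0, 2/0/1, 2/2/0, 2/2/1
target 0/2/0 ∈ {TSO,PSO}

SC:no TSO:yes PSO:yes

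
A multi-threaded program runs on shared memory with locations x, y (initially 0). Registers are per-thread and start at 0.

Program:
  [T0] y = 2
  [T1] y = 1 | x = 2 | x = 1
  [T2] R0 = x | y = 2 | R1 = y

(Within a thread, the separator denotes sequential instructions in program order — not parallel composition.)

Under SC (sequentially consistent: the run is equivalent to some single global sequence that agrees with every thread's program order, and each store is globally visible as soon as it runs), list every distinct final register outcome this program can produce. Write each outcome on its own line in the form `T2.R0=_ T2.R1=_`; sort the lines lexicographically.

T2.R0=0 T2.R1=1
T2.R0=0 T2.R1=2
T2.R0=1 T2.R1=2
T2.R0=2 T2.R1=2

outcome vector order: (T2.R0,T2.R1)
|SC outcomes| = 4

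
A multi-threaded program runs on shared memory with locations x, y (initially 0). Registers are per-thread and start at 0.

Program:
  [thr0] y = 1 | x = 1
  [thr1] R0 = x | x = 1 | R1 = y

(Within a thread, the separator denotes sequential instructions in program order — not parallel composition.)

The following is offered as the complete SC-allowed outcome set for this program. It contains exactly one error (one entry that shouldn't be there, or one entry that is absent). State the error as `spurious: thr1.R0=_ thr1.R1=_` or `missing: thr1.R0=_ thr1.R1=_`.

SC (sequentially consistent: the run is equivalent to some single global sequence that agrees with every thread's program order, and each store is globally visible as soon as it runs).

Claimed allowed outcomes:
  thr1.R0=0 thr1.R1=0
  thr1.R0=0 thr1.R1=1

outcome vector order: (thr1.R0,thr1.R1)
under SC → 0/0 0/1 1/1
SC∖claimed = {1/1}

missing: thr1.R0=1 thr1.R1=1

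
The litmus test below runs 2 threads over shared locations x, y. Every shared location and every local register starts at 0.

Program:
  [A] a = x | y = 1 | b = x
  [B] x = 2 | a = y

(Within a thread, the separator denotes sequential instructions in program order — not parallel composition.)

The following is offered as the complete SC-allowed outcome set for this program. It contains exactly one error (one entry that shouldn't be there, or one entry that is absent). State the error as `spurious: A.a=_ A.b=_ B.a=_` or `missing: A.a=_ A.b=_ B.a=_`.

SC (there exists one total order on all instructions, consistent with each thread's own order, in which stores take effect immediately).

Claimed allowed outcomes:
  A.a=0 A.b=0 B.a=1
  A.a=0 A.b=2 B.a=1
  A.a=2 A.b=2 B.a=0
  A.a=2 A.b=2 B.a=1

missing: A.a=0 A.b=2 B.a=0

outcome vector order: (A.a,A.b,B.a)
[SC] allowed = {001; 020; 021; 220; 221}
SC∖claimed = {020}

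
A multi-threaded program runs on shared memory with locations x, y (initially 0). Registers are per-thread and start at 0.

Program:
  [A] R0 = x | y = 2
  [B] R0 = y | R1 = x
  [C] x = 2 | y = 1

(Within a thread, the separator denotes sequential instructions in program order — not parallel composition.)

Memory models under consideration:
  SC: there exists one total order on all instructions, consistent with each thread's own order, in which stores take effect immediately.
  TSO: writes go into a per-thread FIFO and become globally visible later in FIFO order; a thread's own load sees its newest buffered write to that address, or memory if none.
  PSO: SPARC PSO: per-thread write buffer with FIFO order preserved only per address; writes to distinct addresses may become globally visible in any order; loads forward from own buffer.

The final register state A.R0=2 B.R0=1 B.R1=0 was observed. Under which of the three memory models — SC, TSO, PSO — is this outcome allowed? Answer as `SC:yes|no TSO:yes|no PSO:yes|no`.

SC:no TSO:no PSO:yes

outcome vector order: (A.R0,B.R0,B.R1)
under SC → 0/0/0; 0/0/2; 0/1/2; 0/2/0; 0/2/2; 2/0/0; 2/0/2; 2/1/2; 2/2/2
under TSO → 0/0/0; 0/0/2; 0/1/2; 0/2/0; 0/2/2; 2/0/0; 2/0/2; 2/1/2; 2/2/2
under PSO → 0/0/0; 0/0/2; 0/1/0; 0/1/2; 0/2/0; 0/2/2; 2/0/0; 2/0/2; 2/1/0; 2/1/2; 2/2/2
target 2/1/0 ∈ {PSO}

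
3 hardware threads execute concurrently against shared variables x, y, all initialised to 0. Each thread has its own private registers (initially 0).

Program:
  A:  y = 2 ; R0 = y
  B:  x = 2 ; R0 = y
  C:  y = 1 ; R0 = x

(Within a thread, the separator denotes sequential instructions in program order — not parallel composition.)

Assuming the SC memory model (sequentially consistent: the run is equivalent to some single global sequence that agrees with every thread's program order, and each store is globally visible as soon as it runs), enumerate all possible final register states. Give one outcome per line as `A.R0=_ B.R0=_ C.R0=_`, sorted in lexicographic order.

outcome vector order: (A.R0,B.R0,C.R0)
|SC outcomes| = 9

A.R0=1 B.R0=0 C.R0=2
A.R0=1 B.R0=1 C.R0=0
A.R0=1 B.R0=1 C.R0=2
A.R0=1 B.R0=2 C.R0=2
A.R0=2 B.R0=0 C.R0=2
A.R0=2 B.R0=1 C.R0=0
A.R0=2 B.R0=1 C.R0=2
A.R0=2 B.R0=2 C.R0=0
A.R0=2 B.R0=2 C.R0=2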